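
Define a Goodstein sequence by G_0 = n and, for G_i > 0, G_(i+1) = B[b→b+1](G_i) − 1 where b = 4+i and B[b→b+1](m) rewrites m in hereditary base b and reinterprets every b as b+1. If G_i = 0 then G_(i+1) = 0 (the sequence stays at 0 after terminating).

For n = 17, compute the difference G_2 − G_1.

base 4: 17 = 4^2 + 1; at 5: 5^2 + 1 = 26; next = 25
base 5: 25 = 5^2; at 6: 6^2 = 36; next = 35

10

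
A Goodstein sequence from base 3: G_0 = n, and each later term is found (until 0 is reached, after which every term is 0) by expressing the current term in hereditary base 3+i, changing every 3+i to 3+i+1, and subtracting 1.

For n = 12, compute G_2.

base 3: 12 = 3^2 + 3; at 4: 4^2 + 4 = 20; next = 19
base 4: 19 = 4^2 + 3; at 5: 5^2 + 3 = 28; next = 27
base 5: 27 = 5^2 + 2; at 6: 6^2 + 2 = 38; next = 37

27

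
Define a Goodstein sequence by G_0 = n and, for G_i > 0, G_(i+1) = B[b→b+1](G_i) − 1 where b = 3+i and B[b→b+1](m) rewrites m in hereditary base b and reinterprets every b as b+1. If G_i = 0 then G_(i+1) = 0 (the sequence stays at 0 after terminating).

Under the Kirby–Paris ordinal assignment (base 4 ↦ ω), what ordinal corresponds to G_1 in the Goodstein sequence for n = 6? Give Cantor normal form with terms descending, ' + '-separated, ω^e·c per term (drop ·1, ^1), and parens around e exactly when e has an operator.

G_0 = 6. HB_3(6) = 2·3. Bump = 8. G_1 = 7.
G_1 = 7. HB_4(7) = 4 + 3. Bump = 8. G_2 = 7.

ω + 3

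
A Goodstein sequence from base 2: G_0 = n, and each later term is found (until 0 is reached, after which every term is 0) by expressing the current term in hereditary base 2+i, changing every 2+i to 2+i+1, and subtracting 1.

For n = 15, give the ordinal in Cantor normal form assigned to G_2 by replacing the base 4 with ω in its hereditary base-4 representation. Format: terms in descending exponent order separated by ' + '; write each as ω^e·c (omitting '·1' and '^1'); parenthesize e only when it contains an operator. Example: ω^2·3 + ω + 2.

G_0=15  [base 2] 2^(2 + 1) + 2^2 + 2 + 1  →[2↦3]→  3^(3 + 1) + 3^3 + 3 + 1 = 112  −1 ⇒ G_1=111
G_1=111  [base 3] 3^(3 + 1) + 3^3 + 3  →[3↦4]→  4^(4 + 1) + 4^4 + 4 = 1284  −1 ⇒ G_2=1283

ω^(ω + 1) + ω^ω + 3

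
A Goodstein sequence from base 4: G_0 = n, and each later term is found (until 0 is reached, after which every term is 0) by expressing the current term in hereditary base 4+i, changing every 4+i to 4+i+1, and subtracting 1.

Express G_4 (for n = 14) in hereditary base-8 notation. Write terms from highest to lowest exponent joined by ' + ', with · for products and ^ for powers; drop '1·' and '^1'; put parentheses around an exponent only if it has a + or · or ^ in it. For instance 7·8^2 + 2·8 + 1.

2·8 + 5

step 0: 14 = 3·4 + 2; sub 5 for 4: 3·5 + 2; = 17; G_1 = 17−1 = 16
step 1: 16 = 3·5 + 1; sub 6 for 5: 3·6 + 1; = 19; G_2 = 19−1 = 18
step 2: 18 = 3·6; sub 7 for 6: 3·7; = 21; G_3 = 21−1 = 20
step 3: 20 = 2·7 + 6; sub 8 for 7: 2·8 + 6; = 22; G_4 = 22−1 = 21
step 4: 21 = 2·8 + 5; sub 9 for 8: 2·9 + 5; = 23; G_5 = 23−1 = 22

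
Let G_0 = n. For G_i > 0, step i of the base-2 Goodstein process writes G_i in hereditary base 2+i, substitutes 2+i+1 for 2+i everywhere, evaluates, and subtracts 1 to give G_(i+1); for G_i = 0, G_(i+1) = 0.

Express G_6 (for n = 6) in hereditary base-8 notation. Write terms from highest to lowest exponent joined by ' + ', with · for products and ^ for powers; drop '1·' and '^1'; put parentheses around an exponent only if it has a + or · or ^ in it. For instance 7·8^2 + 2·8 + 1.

6 —HB2→ 2^2 + 2 —bump→ 3^3 + 3 = 30 —(−1)→ 29
29 —HB3→ 3^3 + 2 —bump→ 4^4 + 2 = 258 —(−1)→ 257
257 —HB4→ 4^4 + 1 —bump→ 5^5 + 1 = 3126 —(−1)→ 3125
3125 —HB5→ 5^5 —bump→ 6^6 = 46656 —(−1)→ 46655
46655 —HB6→ 5·6^5 + 5·6^4 + 5·6^3 + 5·6^2 + 5·6 + 5 —bump→ 5·7^5 + 5·7^4 + 5·7^3 + 5·7^2 + 5·7 + 5 = 98040 —(−1)→ 98039
98039 —HB7→ 5·7^5 + 5·7^4 + 5·7^3 + 5·7^2 + 5·7 + 4 —bump→ 5·8^5 + 5·8^4 + 5·8^3 + 5·8^2 + 5·8 + 4 = 187244 —(−1)→ 187243

5·8^5 + 5·8^4 + 5·8^3 + 5·8^2 + 5·8 + 3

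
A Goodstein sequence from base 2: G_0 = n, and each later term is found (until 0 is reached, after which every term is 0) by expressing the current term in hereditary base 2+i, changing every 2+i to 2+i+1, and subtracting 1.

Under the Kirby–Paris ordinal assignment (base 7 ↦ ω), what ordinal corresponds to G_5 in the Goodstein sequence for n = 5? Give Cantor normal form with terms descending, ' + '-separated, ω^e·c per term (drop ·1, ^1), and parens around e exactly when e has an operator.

step 0: 5 = 2^2 + 1; sub 3 for 2: 3^3 + 1; = 28; G_1 = 28−1 = 27
step 1: 27 = 3^3; sub 4 for 3: 4^4; = 256; G_2 = 256−1 = 255
step 2: 255 = 3·4^3 + 3·4^2 + 3·4 + 3; sub 5 for 4: 3·5^3 + 3·5^2 + 3·5 + 3; = 468; G_3 = 468−1 = 467
step 3: 467 = 3·5^3 + 3·5^2 + 3·5 + 2; sub 6 for 5: 3·6^3 + 3·6^2 + 3·6 + 2; = 776; G_4 = 776−1 = 775
step 4: 775 = 3·6^3 + 3·6^2 + 3·6 + 1; sub 7 for 6: 3·7^3 + 3·7^2 + 3·7 + 1; = 1198; G_5 = 1198−1 = 1197
step 5: 1197 = 3·7^3 + 3·7^2 + 3·7; sub 8 for 7: 3·8^3 + 3·8^2 + 3·8; = 1752; G_6 = 1752−1 = 1751

ω^3·3 + ω^2·3 + ω·3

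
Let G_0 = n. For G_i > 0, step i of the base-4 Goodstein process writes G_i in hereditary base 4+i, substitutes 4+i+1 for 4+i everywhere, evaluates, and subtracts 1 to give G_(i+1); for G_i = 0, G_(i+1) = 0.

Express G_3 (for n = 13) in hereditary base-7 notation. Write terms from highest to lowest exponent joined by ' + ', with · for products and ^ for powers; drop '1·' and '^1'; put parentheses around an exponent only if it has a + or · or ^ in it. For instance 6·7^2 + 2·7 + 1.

2·7 + 4

(0) 13|_4 = 3·4 + 1 ↦ 3·5 + 1|_5 = 16 ⇒ 15
(1) 15|_5 = 3·5 ↦ 3·6|_6 = 18 ⇒ 17
(2) 17|_6 = 2·6 + 5 ↦ 2·7 + 5|_7 = 19 ⇒ 18
(3) 18|_7 = 2·7 + 4 ↦ 2·8 + 4|_8 = 20 ⇒ 19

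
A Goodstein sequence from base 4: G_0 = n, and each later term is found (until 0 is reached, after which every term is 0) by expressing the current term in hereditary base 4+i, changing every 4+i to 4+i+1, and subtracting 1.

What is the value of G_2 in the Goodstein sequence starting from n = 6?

6

G_0 = 6. HB_4(6) = 4 + 2. Bump = 7. G_1 = 6.
G_1 = 6. HB_5(6) = 5 + 1. Bump = 7. G_2 = 6.
G_2 = 6. HB_6(6) = 6. Bump = 7. G_3 = 6.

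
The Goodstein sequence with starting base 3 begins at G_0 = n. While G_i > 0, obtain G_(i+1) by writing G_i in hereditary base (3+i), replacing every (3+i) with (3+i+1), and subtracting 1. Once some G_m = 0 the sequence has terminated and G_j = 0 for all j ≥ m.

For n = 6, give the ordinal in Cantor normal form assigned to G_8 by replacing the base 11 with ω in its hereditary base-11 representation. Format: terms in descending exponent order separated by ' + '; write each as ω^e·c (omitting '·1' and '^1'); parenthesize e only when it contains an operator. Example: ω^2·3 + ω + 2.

4

[0] 6 ≡ 2·3 (base 3). Lift 4: 8. −1: 7.
[1] 7 ≡ 4 + 3 (base 4). Lift 5: 8. −1: 7.
[2] 7 ≡ 5 + 2 (base 5). Lift 6: 8. −1: 7.
[3] 7 ≡ 6 + 1 (base 6). Lift 7: 8. −1: 7.
[4] 7 ≡ 7 (base 7). Lift 8: 8. −1: 7.
[5] 7 ≡ 7 (base 8). Lift 9: 7. −1: 6.
[6] 6 ≡ 6 (base 9). Lift 10: 6. −1: 5.
[7] 5 ≡ 5 (base 10). Lift 11: 5. −1: 4.
[8] 4 ≡ 4 (base 11). Lift 12: 4. −1: 3.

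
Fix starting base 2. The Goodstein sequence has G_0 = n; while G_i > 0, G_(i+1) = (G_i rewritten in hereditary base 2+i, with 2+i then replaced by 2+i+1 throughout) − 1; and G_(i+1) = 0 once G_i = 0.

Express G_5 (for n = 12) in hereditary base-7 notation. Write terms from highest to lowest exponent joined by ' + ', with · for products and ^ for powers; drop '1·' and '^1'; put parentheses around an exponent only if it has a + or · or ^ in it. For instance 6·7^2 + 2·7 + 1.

7^(7 + 1) + 2·7^2 + 7 + 4

12 —HB2→ 2^(2 + 1) + 2^2 —bump→ 3^(3 + 1) + 3^3 = 108 —(−1)→ 107
107 —HB3→ 3^(3 + 1) + 2·3^2 + 2·3 + 2 —bump→ 4^(4 + 1) + 2·4^2 + 2·4 + 2 = 1066 —(−1)→ 1065
1065 —HB4→ 4^(4 + 1) + 2·4^2 + 2·4 + 1 —bump→ 5^(5 + 1) + 2·5^2 + 2·5 + 1 = 15686 —(−1)→ 15685
15685 —HB5→ 5^(5 + 1) + 2·5^2 + 2·5 —bump→ 6^(6 + 1) + 2·6^2 + 2·6 = 280020 —(−1)→ 280019
280019 —HB6→ 6^(6 + 1) + 2·6^2 + 6 + 5 —bump→ 7^(7 + 1) + 2·7^2 + 7 + 5 = 5764911 —(−1)→ 5764910
5764910 —HB7→ 7^(7 + 1) + 2·7^2 + 7 + 4 —bump→ 8^(8 + 1) + 2·8^2 + 8 + 4 = 134217868 —(−1)→ 134217867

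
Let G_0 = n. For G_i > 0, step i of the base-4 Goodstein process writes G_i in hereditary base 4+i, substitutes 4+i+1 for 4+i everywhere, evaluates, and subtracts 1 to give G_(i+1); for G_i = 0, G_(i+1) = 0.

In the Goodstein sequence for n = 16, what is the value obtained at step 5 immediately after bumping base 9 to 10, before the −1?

40

G_0 = 16. HB_4(16) = 4^2. Bump = 25. G_1 = 24.
G_1 = 24. HB_5(24) = 4·5 + 4. Bump = 28. G_2 = 27.
G_2 = 27. HB_6(27) = 4·6 + 3. Bump = 31. G_3 = 30.
G_3 = 30. HB_7(30) = 4·7 + 2. Bump = 34. G_4 = 33.
G_4 = 33. HB_8(33) = 4·8 + 1. Bump = 37. G_5 = 36.
G_5 = 36. HB_9(36) = 4·9. Bump = 40. G_6 = 39.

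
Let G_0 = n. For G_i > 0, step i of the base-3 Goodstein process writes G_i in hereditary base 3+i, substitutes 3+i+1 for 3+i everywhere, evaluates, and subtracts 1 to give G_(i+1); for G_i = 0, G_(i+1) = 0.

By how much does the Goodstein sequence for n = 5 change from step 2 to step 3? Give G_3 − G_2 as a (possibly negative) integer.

i=0: 5 = 3 + 2 (b=3); 3→4: 4 + 2 = 6; 6−1 = 5
i=1: 5 = 4 + 1 (b=4); 4→5: 5 + 1 = 6; 6−1 = 5
i=2: 5 = 5 (b=5); 5→6: 6 = 6; 6−1 = 5

0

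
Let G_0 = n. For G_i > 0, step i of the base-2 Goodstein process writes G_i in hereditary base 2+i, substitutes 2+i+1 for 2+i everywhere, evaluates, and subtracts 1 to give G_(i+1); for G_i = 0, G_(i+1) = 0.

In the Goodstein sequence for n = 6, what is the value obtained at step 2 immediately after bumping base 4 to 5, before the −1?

G_0=6  [base 2] 2^2 + 2  →[2↦3]→  3^3 + 3 = 30  −1 ⇒ G_1=29
G_1=29  [base 3] 3^3 + 2  →[3↦4]→  4^4 + 2 = 258  −1 ⇒ G_2=257

3126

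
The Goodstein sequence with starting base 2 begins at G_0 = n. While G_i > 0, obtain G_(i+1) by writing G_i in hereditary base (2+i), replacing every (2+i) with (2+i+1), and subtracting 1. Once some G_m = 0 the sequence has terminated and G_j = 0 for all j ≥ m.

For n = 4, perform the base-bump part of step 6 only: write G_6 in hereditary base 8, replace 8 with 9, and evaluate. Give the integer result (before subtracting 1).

174

(0) 4|_2 = 2^2 ↦ 3^3|_3 = 27 ⇒ 26
(1) 26|_3 = 2·3^2 + 2·3 + 2 ↦ 2·4^2 + 2·4 + 2|_4 = 42 ⇒ 41
(2) 41|_4 = 2·4^2 + 2·4 + 1 ↦ 2·5^2 + 2·5 + 1|_5 = 61 ⇒ 60
(3) 60|_5 = 2·5^2 + 2·5 ↦ 2·6^2 + 2·6|_6 = 84 ⇒ 83
(4) 83|_6 = 2·6^2 + 6 + 5 ↦ 2·7^2 + 7 + 5|_7 = 110 ⇒ 109
(5) 109|_7 = 2·7^2 + 7 + 4 ↦ 2·8^2 + 8 + 4|_8 = 140 ⇒ 139
(6) 139|_8 = 2·8^2 + 8 + 3 ↦ 2·9^2 + 9 + 3|_9 = 174 ⇒ 173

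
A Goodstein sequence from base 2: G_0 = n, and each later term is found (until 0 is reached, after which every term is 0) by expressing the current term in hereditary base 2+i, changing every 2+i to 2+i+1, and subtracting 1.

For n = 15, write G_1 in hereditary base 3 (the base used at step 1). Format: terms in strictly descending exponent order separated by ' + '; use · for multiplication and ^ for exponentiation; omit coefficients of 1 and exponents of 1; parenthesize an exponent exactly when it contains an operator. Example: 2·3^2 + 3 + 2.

step 0: 15 = 2^(2 + 1) + 2^2 + 2 + 1; sub 3 for 2: 3^(3 + 1) + 3^3 + 3 + 1; = 112; G_1 = 112−1 = 111
step 1: 111 = 3^(3 + 1) + 3^3 + 3; sub 4 for 3: 4^(4 + 1) + 4^4 + 4; = 1284; G_2 = 1284−1 = 1283

3^(3 + 1) + 3^3 + 3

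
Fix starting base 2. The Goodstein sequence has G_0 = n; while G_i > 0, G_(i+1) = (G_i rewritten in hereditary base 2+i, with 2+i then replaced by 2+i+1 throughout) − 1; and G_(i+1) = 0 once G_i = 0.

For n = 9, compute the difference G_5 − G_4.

i=0: 9 = 2^(2 + 1) + 1 (b=2); 2→3: 3^(3 + 1) + 1 = 82; 82−1 = 81
i=1: 81 = 3^(3 + 1) (b=3); 3→4: 4^(4 + 1) = 1024; 1024−1 = 1023
i=2: 1023 = 3·4^4 + 3·4^3 + 3·4^2 + 3·4 + 3 (b=4); 4→5: 3·5^5 + 3·5^3 + 3·5^2 + 3·5 + 3 = 9843; 9843−1 = 9842
i=3: 9842 = 3·5^5 + 3·5^3 + 3·5^2 + 3·5 + 2 (b=5); 5→6: 3·6^6 + 3·6^3 + 3·6^2 + 3·6 + 2 = 140744; 140744−1 = 140743
i=4: 140743 = 3·6^6 + 3·6^3 + 3·6^2 + 3·6 + 1 (b=6); 6→7: 3·7^7 + 3·7^3 + 3·7^2 + 3·7 + 1 = 2471827; 2471827−1 = 2471826

2331083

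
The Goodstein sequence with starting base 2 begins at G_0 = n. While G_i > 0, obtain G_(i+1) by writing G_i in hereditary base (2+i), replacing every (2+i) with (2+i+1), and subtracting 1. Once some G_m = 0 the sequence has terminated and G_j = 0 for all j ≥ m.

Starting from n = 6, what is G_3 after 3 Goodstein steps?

6 —HB2→ 2^2 + 2 —bump→ 3^3 + 3 = 30 —(−1)→ 29
29 —HB3→ 3^3 + 2 —bump→ 4^4 + 2 = 258 —(−1)→ 257
257 —HB4→ 4^4 + 1 —bump→ 5^5 + 1 = 3126 —(−1)→ 3125
3125 —HB5→ 5^5 —bump→ 6^6 = 46656 —(−1)→ 46655

3125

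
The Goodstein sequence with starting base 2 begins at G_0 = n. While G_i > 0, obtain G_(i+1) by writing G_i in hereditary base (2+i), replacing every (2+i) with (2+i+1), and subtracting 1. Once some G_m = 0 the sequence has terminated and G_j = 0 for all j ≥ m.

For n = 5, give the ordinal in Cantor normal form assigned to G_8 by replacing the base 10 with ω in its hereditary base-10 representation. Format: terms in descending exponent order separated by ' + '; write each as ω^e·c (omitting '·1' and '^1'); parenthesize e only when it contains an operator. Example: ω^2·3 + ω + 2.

ω^3·3 + ω^2·3 + ω·2 + 5

base 2: 5 = 2^2 + 1; at 3: 3^3 + 1 = 28; next = 27
base 3: 27 = 3^3; at 4: 4^4 = 256; next = 255
base 4: 255 = 3·4^3 + 3·4^2 + 3·4 + 3; at 5: 3·5^3 + 3·5^2 + 3·5 + 3 = 468; next = 467
base 5: 467 = 3·5^3 + 3·5^2 + 3·5 + 2; at 6: 3·6^3 + 3·6^2 + 3·6 + 2 = 776; next = 775
base 6: 775 = 3·6^3 + 3·6^2 + 3·6 + 1; at 7: 3·7^3 + 3·7^2 + 3·7 + 1 = 1198; next = 1197
base 7: 1197 = 3·7^3 + 3·7^2 + 3·7; at 8: 3·8^3 + 3·8^2 + 3·8 = 1752; next = 1751
base 8: 1751 = 3·8^3 + 3·8^2 + 2·8 + 7; at 9: 3·9^3 + 3·9^2 + 2·9 + 7 = 2455; next = 2454
base 9: 2454 = 3·9^3 + 3·9^2 + 2·9 + 6; at 10: 3·10^3 + 3·10^2 + 2·10 + 6 = 3326; next = 3325
base 10: 3325 = 3·10^3 + 3·10^2 + 2·10 + 5; at 11: 3·11^3 + 3·11^2 + 2·11 + 5 = 4383; next = 4382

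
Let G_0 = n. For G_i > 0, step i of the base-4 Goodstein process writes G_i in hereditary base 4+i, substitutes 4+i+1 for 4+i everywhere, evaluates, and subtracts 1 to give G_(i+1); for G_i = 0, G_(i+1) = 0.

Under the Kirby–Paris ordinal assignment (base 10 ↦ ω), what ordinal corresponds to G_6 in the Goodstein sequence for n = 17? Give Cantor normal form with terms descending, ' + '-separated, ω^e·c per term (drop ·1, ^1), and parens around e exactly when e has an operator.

ω·5 + 1

i=0: 17 = 4^2 + 1 (b=4); 4→5: 5^2 + 1 = 26; 26−1 = 25
i=1: 25 = 5^2 (b=5); 5→6: 6^2 = 36; 36−1 = 35
i=2: 35 = 5·6 + 5 (b=6); 6→7: 5·7 + 5 = 40; 40−1 = 39
i=3: 39 = 5·7 + 4 (b=7); 7→8: 5·8 + 4 = 44; 44−1 = 43
i=4: 43 = 5·8 + 3 (b=8); 8→9: 5·9 + 3 = 48; 48−1 = 47
i=5: 47 = 5·9 + 2 (b=9); 9→10: 5·10 + 2 = 52; 52−1 = 51
i=6: 51 = 5·10 + 1 (b=10); 10→11: 5·11 + 1 = 56; 56−1 = 55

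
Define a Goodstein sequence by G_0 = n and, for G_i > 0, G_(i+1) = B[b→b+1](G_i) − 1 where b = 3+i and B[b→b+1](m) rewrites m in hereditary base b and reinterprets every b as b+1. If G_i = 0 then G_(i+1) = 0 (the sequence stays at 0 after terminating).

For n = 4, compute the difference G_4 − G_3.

-1

4 —HB3→ 3 + 1 —bump→ 4 + 1 = 5 —(−1)→ 4
4 —HB4→ 4 —bump→ 5 = 5 —(−1)→ 4
4 —HB5→ 4 —bump→ 4 = 4 —(−1)→ 3
3 —HB6→ 3 —bump→ 3 = 3 —(−1)→ 2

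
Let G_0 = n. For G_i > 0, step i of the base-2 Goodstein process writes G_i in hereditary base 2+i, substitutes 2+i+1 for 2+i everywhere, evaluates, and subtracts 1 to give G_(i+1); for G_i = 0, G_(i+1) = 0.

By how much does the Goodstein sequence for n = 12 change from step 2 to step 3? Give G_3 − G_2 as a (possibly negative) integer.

step 0: 12 = 2^(2 + 1) + 2^2; sub 3 for 2: 3^(3 + 1) + 3^3; = 108; G_1 = 108−1 = 107
step 1: 107 = 3^(3 + 1) + 2·3^2 + 2·3 + 2; sub 4 for 3: 4^(4 + 1) + 2·4^2 + 2·4 + 2; = 1066; G_2 = 1066−1 = 1065
step 2: 1065 = 4^(4 + 1) + 2·4^2 + 2·4 + 1; sub 5 for 4: 5^(5 + 1) + 2·5^2 + 2·5 + 1; = 15686; G_3 = 15686−1 = 15685

14620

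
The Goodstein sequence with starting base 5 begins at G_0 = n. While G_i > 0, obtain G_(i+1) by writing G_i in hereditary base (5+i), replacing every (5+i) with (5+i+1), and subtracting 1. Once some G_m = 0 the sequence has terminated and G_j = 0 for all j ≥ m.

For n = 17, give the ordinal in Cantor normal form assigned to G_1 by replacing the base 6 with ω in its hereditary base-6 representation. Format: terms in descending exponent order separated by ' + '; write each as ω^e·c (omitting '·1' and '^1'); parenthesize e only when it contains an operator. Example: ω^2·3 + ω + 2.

i=0: 17 = 3·5 + 2 (b=5); 5→6: 3·6 + 2 = 20; 20−1 = 19
i=1: 19 = 3·6 + 1 (b=6); 6→7: 3·7 + 1 = 22; 22−1 = 21

ω·3 + 1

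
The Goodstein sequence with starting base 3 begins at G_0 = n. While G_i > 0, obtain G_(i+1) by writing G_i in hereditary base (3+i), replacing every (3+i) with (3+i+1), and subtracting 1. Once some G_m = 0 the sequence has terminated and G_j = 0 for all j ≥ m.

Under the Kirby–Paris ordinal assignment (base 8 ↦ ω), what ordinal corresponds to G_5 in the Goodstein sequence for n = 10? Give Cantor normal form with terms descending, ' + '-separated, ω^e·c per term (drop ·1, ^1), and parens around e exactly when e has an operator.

ω·4 + 1

step 0: 10 = 3^2 + 1; sub 4 for 3: 4^2 + 1; = 17; G_1 = 17−1 = 16
step 1: 16 = 4^2; sub 5 for 4: 5^2; = 25; G_2 = 25−1 = 24
step 2: 24 = 4·5 + 4; sub 6 for 5: 4·6 + 4; = 28; G_3 = 28−1 = 27
step 3: 27 = 4·6 + 3; sub 7 for 6: 4·7 + 3; = 31; G_4 = 31−1 = 30
step 4: 30 = 4·7 + 2; sub 8 for 7: 4·8 + 2; = 34; G_5 = 34−1 = 33
step 5: 33 = 4·8 + 1; sub 9 for 8: 4·9 + 1; = 37; G_6 = 37−1 = 36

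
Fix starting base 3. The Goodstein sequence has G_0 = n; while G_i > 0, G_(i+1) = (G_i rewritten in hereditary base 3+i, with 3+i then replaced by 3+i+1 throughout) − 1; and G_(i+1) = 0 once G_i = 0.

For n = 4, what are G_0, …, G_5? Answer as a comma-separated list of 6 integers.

(0) 4|_3 = 3 + 1 ↦ 4 + 1|_4 = 5 ⇒ 4
(1) 4|_4 = 4 ↦ 5|_5 = 5 ⇒ 4
(2) 4|_5 = 4 ↦ 4|_6 = 4 ⇒ 3
(3) 3|_6 = 3 ↦ 3|_7 = 3 ⇒ 2
(4) 2|_7 = 2 ↦ 2|_8 = 2 ⇒ 1

4, 4, 4, 3, 2, 1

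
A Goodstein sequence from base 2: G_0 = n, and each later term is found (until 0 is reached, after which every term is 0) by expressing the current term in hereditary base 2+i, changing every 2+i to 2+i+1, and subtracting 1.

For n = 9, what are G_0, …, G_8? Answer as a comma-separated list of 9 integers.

9, 81, 1023, 9842, 140743, 2471826, 50333399, 1162263921, 30000003325

[0] 9 ≡ 2^(2 + 1) + 1 (base 2). Lift 3: 82. −1: 81.
[1] 81 ≡ 3^(3 + 1) (base 3). Lift 4: 1024. −1: 1023.
[2] 1023 ≡ 3·4^4 + 3·4^3 + 3·4^2 + 3·4 + 3 (base 4). Lift 5: 9843. −1: 9842.
[3] 9842 ≡ 3·5^5 + 3·5^3 + 3·5^2 + 3·5 + 2 (base 5). Lift 6: 140744. −1: 140743.
[4] 140743 ≡ 3·6^6 + 3·6^3 + 3·6^2 + 3·6 + 1 (base 6). Lift 7: 2471827. −1: 2471826.
[5] 2471826 ≡ 3·7^7 + 3·7^3 + 3·7^2 + 3·7 (base 7). Lift 8: 50333400. −1: 50333399.
[6] 50333399 ≡ 3·8^8 + 3·8^3 + 3·8^2 + 2·8 + 7 (base 8). Lift 9: 1162263922. −1: 1162263921.
[7] 1162263921 ≡ 3·9^9 + 3·9^3 + 3·9^2 + 2·9 + 6 (base 9). Lift 10: 30000003326. −1: 30000003325.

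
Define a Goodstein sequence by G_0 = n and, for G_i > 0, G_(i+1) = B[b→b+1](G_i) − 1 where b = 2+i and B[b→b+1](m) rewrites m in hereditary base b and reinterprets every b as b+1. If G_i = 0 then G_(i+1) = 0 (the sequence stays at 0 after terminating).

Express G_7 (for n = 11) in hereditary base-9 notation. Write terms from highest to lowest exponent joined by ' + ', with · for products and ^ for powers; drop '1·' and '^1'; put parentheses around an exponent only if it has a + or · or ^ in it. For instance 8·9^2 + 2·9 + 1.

G_0=11  [base 2] 2^(2 + 1) + 2 + 1  →[2↦3]→  3^(3 + 1) + 3 + 1 = 85  −1 ⇒ G_1=84
G_1=84  [base 3] 3^(3 + 1) + 3  →[3↦4]→  4^(4 + 1) + 4 = 1028  −1 ⇒ G_2=1027
G_2=1027  [base 4] 4^(4 + 1) + 3  →[4↦5]→  5^(5 + 1) + 3 = 15628  −1 ⇒ G_3=15627
G_3=15627  [base 5] 5^(5 + 1) + 2  →[5↦6]→  6^(6 + 1) + 2 = 279938  −1 ⇒ G_4=279937
G_4=279937  [base 6] 6^(6 + 1) + 1  →[6↦7]→  7^(7 + 1) + 1 = 5764802  −1 ⇒ G_5=5764801
G_5=5764801  [base 7] 7^(7 + 1)  →[7↦8]→  8^(8 + 1) = 134217728  −1 ⇒ G_6=134217727
G_6=134217727  [base 8] 7·8^8 + 7·8^7 + 7·8^6 + 7·8^5 + 7·8^4 + 7·8^3 + 7·8^2 + 7·8 + 7  →[8↦9]→  7·9^9 + 7·9^7 + 7·9^6 + 7·9^5 + 7·9^4 + 7·9^3 + 7·9^2 + 7·9 + 7 = 2749609303  −1 ⇒ G_7=2749609302
G_7=2749609302  [base 9] 7·9^9 + 7·9^7 + 7·9^6 + 7·9^5 + 7·9^4 + 7·9^3 + 7·9^2 + 7·9 + 6  →[9↦10]→  7·10^10 + 7·10^7 + 7·10^6 + 7·10^5 + 7·10^4 + 7·10^3 + 7·10^2 + 7·10 + 6 = 70077777776  −1 ⇒ G_8=70077777775

7·9^9 + 7·9^7 + 7·9^6 + 7·9^5 + 7·9^4 + 7·9^3 + 7·9^2 + 7·9 + 6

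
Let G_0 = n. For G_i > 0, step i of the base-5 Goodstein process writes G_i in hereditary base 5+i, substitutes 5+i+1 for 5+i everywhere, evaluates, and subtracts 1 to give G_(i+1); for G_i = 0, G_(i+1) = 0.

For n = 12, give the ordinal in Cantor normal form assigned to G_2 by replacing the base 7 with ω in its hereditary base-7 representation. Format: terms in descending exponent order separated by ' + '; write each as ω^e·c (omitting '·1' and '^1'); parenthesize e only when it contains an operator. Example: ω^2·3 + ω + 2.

step 0: 12 = 2·5 + 2; sub 6 for 5: 2·6 + 2; = 14; G_1 = 14−1 = 13
step 1: 13 = 2·6 + 1; sub 7 for 6: 2·7 + 1; = 15; G_2 = 15−1 = 14
step 2: 14 = 2·7; sub 8 for 7: 2·8; = 16; G_3 = 16−1 = 15

ω·2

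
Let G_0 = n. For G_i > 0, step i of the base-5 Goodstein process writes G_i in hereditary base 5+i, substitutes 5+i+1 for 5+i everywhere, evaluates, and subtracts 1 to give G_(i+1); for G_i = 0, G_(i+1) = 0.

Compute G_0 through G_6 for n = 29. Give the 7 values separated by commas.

[0] 29 ≡ 5^2 + 4 (base 5). Lift 6: 40. −1: 39.
[1] 39 ≡ 6^2 + 3 (base 6). Lift 7: 52. −1: 51.
[2] 51 ≡ 7^2 + 2 (base 7). Lift 8: 66. −1: 65.
[3] 65 ≡ 8^2 + 1 (base 8). Lift 9: 82. −1: 81.
[4] 81 ≡ 9^2 (base 9). Lift 10: 100. −1: 99.
[5] 99 ≡ 9·10 + 9 (base 10). Lift 11: 108. −1: 107.

29, 39, 51, 65, 81, 99, 107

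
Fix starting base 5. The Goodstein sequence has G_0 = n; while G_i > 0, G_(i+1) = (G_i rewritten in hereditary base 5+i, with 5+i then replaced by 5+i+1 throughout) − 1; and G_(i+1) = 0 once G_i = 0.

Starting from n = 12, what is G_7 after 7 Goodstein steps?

step 0: 12 = 2·5 + 2; sub 6 for 5: 2·6 + 2; = 14; G_1 = 14−1 = 13
step 1: 13 = 2·6 + 1; sub 7 for 6: 2·7 + 1; = 15; G_2 = 15−1 = 14
step 2: 14 = 2·7; sub 8 for 7: 2·8; = 16; G_3 = 16−1 = 15
step 3: 15 = 8 + 7; sub 9 for 8: 9 + 7; = 16; G_4 = 16−1 = 15
step 4: 15 = 9 + 6; sub 10 for 9: 10 + 6; = 16; G_5 = 16−1 = 15
step 5: 15 = 10 + 5; sub 11 for 10: 11 + 5; = 16; G_6 = 16−1 = 15
step 6: 15 = 11 + 4; sub 12 for 11: 12 + 4; = 16; G_7 = 16−1 = 15
step 7: 15 = 12 + 3; sub 13 for 12: 13 + 3; = 16; G_8 = 16−1 = 15

15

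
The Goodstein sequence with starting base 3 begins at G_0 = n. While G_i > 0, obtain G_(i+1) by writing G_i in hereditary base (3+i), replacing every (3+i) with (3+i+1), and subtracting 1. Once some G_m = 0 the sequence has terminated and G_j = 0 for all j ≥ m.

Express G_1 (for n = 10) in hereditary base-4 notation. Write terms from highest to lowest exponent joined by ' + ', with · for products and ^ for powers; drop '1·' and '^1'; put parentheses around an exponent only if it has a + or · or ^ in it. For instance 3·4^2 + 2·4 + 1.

G_0 = 10. HB_3(10) = 3^2 + 1. Bump = 17. G_1 = 16.
G_1 = 16. HB_4(16) = 4^2. Bump = 25. G_2 = 24.

4^2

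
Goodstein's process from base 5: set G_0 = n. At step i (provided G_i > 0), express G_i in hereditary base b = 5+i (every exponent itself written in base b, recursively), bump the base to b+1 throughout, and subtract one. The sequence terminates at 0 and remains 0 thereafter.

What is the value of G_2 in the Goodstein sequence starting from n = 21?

27

base 5: 21 = 4·5 + 1; at 6: 4·6 + 1 = 25; next = 24
base 6: 24 = 4·6; at 7: 4·7 = 28; next = 27
base 7: 27 = 3·7 + 6; at 8: 3·8 + 6 = 30; next = 29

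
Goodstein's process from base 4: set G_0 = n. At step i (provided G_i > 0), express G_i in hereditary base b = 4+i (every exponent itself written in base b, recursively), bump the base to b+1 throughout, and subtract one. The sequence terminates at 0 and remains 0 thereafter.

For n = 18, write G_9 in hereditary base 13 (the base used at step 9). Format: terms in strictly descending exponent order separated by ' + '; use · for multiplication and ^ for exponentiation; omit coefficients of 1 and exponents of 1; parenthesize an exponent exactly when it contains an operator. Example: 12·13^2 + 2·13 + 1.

6·13

G_0=18  [base 4] 4^2 + 2  →[4↦5]→  5^2 + 2 = 27  −1 ⇒ G_1=26
G_1=26  [base 5] 5^2 + 1  →[5↦6]→  6^2 + 1 = 37  −1 ⇒ G_2=36
G_2=36  [base 6] 6^2  →[6↦7]→  7^2 = 49  −1 ⇒ G_3=48
G_3=48  [base 7] 6·7 + 6  →[7↦8]→  6·8 + 6 = 54  −1 ⇒ G_4=53
G_4=53  [base 8] 6·8 + 5  →[8↦9]→  6·9 + 5 = 59  −1 ⇒ G_5=58
G_5=58  [base 9] 6·9 + 4  →[9↦10]→  6·10 + 4 = 64  −1 ⇒ G_6=63
G_6=63  [base 10] 6·10 + 3  →[10↦11]→  6·11 + 3 = 69  −1 ⇒ G_7=68
G_7=68  [base 11] 6·11 + 2  →[11↦12]→  6·12 + 2 = 74  −1 ⇒ G_8=73
G_8=73  [base 12] 6·12 + 1  →[12↦13]→  6·13 + 1 = 79  −1 ⇒ G_9=78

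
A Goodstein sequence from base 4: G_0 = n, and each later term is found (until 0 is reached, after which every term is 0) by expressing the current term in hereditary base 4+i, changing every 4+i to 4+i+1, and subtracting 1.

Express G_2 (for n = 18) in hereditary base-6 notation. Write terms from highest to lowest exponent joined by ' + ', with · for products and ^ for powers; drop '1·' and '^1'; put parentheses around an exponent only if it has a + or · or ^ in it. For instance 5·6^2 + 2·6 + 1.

18 —HB4→ 4^2 + 2 —bump→ 5^2 + 2 = 27 —(−1)→ 26
26 —HB5→ 5^2 + 1 —bump→ 6^2 + 1 = 37 —(−1)→ 36
36 —HB6→ 6^2 —bump→ 7^2 = 49 —(−1)→ 48

6^2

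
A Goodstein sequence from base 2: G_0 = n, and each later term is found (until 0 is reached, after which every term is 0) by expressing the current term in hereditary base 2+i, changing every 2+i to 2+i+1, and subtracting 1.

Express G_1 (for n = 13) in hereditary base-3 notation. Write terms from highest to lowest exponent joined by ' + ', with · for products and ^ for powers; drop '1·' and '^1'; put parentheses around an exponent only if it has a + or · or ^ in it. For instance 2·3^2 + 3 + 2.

i=0: 13 = 2^(2 + 1) + 2^2 + 1 (b=2); 2→3: 3^(3 + 1) + 3^3 + 1 = 109; 109−1 = 108
i=1: 108 = 3^(3 + 1) + 3^3 (b=3); 3→4: 4^(4 + 1) + 4^4 = 1280; 1280−1 = 1279

3^(3 + 1) + 3^3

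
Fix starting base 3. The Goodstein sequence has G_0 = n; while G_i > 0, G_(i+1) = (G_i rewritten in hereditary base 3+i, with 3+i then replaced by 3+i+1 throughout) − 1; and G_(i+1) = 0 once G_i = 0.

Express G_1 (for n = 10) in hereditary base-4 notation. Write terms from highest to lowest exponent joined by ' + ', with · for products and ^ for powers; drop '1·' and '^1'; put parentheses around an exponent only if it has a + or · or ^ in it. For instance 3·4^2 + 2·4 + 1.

4^2

[0] 10 ≡ 3^2 + 1 (base 3). Lift 4: 17. −1: 16.
[1] 16 ≡ 4^2 (base 4). Lift 5: 25. −1: 24.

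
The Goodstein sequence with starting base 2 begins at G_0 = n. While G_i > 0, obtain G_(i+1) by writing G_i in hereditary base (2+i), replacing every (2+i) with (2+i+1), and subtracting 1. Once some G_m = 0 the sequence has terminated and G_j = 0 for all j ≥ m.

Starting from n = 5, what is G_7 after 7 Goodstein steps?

2454

base 2: 5 = 2^2 + 1; at 3: 3^3 + 1 = 28; next = 27
base 3: 27 = 3^3; at 4: 4^4 = 256; next = 255
base 4: 255 = 3·4^3 + 3·4^2 + 3·4 + 3; at 5: 3·5^3 + 3·5^2 + 3·5 + 3 = 468; next = 467
base 5: 467 = 3·5^3 + 3·5^2 + 3·5 + 2; at 6: 3·6^3 + 3·6^2 + 3·6 + 2 = 776; next = 775
base 6: 775 = 3·6^3 + 3·6^2 + 3·6 + 1; at 7: 3·7^3 + 3·7^2 + 3·7 + 1 = 1198; next = 1197
base 7: 1197 = 3·7^3 + 3·7^2 + 3·7; at 8: 3·8^3 + 3·8^2 + 3·8 = 1752; next = 1751
base 8: 1751 = 3·8^3 + 3·8^2 + 2·8 + 7; at 9: 3·9^3 + 3·9^2 + 2·9 + 7 = 2455; next = 2454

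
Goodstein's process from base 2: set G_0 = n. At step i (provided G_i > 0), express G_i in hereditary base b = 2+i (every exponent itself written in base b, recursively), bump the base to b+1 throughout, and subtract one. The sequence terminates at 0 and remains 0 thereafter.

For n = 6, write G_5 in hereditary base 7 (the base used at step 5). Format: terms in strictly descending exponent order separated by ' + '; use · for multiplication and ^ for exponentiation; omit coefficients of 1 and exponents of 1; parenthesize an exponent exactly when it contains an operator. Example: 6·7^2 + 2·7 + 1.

5·7^5 + 5·7^4 + 5·7^3 + 5·7^2 + 5·7 + 4

base 2: 6 = 2^2 + 2; at 3: 3^3 + 3 = 30; next = 29
base 3: 29 = 3^3 + 2; at 4: 4^4 + 2 = 258; next = 257
base 4: 257 = 4^4 + 1; at 5: 5^5 + 1 = 3126; next = 3125
base 5: 3125 = 5^5; at 6: 6^6 = 46656; next = 46655
base 6: 46655 = 5·6^5 + 5·6^4 + 5·6^3 + 5·6^2 + 5·6 + 5; at 7: 5·7^5 + 5·7^4 + 5·7^3 + 5·7^2 + 5·7 + 5 = 98040; next = 98039
base 7: 98039 = 5·7^5 + 5·7^4 + 5·7^3 + 5·7^2 + 5·7 + 4; at 8: 5·8^5 + 5·8^4 + 5·8^3 + 5·8^2 + 5·8 + 4 = 187244; next = 187243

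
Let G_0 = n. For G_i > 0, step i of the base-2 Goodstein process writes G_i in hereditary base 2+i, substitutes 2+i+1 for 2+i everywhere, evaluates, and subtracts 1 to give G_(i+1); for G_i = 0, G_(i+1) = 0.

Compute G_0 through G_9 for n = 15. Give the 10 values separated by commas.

base 2: 15 = 2^(2 + 1) + 2^2 + 2 + 1; at 3: 3^(3 + 1) + 3^3 + 3 + 1 = 112; next = 111
base 3: 111 = 3^(3 + 1) + 3^3 + 3; at 4: 4^(4 + 1) + 4^4 + 4 = 1284; next = 1283
base 4: 1283 = 4^(4 + 1) + 4^4 + 3; at 5: 5^(5 + 1) + 5^5 + 3 = 18753; next = 18752
base 5: 18752 = 5^(5 + 1) + 5^5 + 2; at 6: 6^(6 + 1) + 6^6 + 2 = 326594; next = 326593
base 6: 326593 = 6^(6 + 1) + 6^6 + 1; at 7: 7^(7 + 1) + 7^7 + 1 = 6588345; next = 6588344
base 7: 6588344 = 7^(7 + 1) + 7^7; at 8: 8^(8 + 1) + 8^8 = 150994944; next = 150994943
base 8: 150994943 = 8^(8 + 1) + 7·8^7 + 7·8^6 + 7·8^5 + 7·8^4 + 7·8^3 + 7·8^2 + 7·8 + 7; at 9: 9^(9 + 1) + 7·9^7 + 7·9^6 + 7·9^5 + 7·9^4 + 7·9^3 + 7·9^2 + 7·9 + 7 = 3524450281; next = 3524450280
base 9: 3524450280 = 9^(9 + 1) + 7·9^7 + 7·9^6 + 7·9^5 + 7·9^4 + 7·9^3 + 7·9^2 + 7·9 + 6; at 10: 10^(10 + 1) + 7·10^7 + 7·10^6 + 7·10^5 + 7·10^4 + 7·10^3 + 7·10^2 + 7·10 + 6 = 100077777776; next = 100077777775
base 10: 100077777775 = 10^(10 + 1) + 7·10^7 + 7·10^6 + 7·10^5 + 7·10^4 + 7·10^3 + 7·10^2 + 7·10 + 5; at 11: 11^(11 + 1) + 7·11^7 + 7·11^6 + 7·11^5 + 7·11^4 + 7·11^3 + 7·11^2 + 7·11 + 5 = 3138578427935; next = 3138578427934

15, 111, 1283, 18752, 326593, 6588344, 150994943, 3524450280, 100077777775, 3138578427934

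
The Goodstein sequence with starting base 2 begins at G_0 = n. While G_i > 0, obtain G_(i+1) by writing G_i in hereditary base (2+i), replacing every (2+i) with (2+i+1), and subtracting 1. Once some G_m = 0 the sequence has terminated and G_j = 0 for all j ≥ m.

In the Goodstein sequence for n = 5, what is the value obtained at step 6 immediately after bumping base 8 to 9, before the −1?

2455

G_0=5  [base 2] 2^2 + 1  →[2↦3]→  3^3 + 1 = 28  −1 ⇒ G_1=27
G_1=27  [base 3] 3^3  →[3↦4]→  4^4 = 256  −1 ⇒ G_2=255
G_2=255  [base 4] 3·4^3 + 3·4^2 + 3·4 + 3  →[4↦5]→  3·5^3 + 3·5^2 + 3·5 + 3 = 468  −1 ⇒ G_3=467
G_3=467  [base 5] 3·5^3 + 3·5^2 + 3·5 + 2  →[5↦6]→  3·6^3 + 3·6^2 + 3·6 + 2 = 776  −1 ⇒ G_4=775
G_4=775  [base 6] 3·6^3 + 3·6^2 + 3·6 + 1  →[6↦7]→  3·7^3 + 3·7^2 + 3·7 + 1 = 1198  −1 ⇒ G_5=1197
G_5=1197  [base 7] 3·7^3 + 3·7^2 + 3·7  →[7↦8]→  3·8^3 + 3·8^2 + 3·8 = 1752  −1 ⇒ G_6=1751
G_6=1751  [base 8] 3·8^3 + 3·8^2 + 2·8 + 7  →[8↦9]→  3·9^3 + 3·9^2 + 2·9 + 7 = 2455  −1 ⇒ G_7=2454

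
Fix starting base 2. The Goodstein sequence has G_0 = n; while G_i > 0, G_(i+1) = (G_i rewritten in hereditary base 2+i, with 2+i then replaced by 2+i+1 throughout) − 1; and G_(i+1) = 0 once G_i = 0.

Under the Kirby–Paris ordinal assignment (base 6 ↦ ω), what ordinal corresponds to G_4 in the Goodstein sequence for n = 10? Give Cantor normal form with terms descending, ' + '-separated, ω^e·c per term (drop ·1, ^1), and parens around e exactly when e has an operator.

ω^ω·5 + ω^5·5 + ω^4·5 + ω^3·5 + ω^2·5 + ω·5 + 5

[0] 10 ≡ 2^(2 + 1) + 2 (base 2). Lift 3: 84. −1: 83.
[1] 83 ≡ 3^(3 + 1) + 2 (base 3). Lift 4: 1026. −1: 1025.
[2] 1025 ≡ 4^(4 + 1) + 1 (base 4). Lift 5: 15626. −1: 15625.
[3] 15625 ≡ 5^(5 + 1) (base 5). Lift 6: 279936. −1: 279935.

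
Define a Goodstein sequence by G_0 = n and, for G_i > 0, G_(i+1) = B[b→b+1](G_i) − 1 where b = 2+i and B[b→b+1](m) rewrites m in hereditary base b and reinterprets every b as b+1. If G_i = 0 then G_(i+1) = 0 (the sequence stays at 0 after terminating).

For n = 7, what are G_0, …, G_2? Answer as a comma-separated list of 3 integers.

[0] 7 ≡ 2^2 + 2 + 1 (base 2). Lift 3: 31. −1: 30.
[1] 30 ≡ 3^3 + 3 (base 3). Lift 4: 260. −1: 259.

7, 30, 259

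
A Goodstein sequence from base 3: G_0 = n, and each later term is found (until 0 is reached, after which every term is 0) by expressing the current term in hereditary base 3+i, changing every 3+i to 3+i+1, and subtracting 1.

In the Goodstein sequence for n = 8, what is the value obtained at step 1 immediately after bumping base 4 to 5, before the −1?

base 3: 8 = 2·3 + 2; at 4: 2·4 + 2 = 10; next = 9
base 4: 9 = 2·4 + 1; at 5: 2·5 + 1 = 11; next = 10

11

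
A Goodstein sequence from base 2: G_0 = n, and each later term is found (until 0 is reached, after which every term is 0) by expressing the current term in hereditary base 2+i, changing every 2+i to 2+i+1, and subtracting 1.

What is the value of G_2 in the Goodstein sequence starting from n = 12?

[0] 12 ≡ 2^(2 + 1) + 2^2 (base 2). Lift 3: 108. −1: 107.
[1] 107 ≡ 3^(3 + 1) + 2·3^2 + 2·3 + 2 (base 3). Lift 4: 1066. −1: 1065.
[2] 1065 ≡ 4^(4 + 1) + 2·4^2 + 2·4 + 1 (base 4). Lift 5: 15686. −1: 15685.

1065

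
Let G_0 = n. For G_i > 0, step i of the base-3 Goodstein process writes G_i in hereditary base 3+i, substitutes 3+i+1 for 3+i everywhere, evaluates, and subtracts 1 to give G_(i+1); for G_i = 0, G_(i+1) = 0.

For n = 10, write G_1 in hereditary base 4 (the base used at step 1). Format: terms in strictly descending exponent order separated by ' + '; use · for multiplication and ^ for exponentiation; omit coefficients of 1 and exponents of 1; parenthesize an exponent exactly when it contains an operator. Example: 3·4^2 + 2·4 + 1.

4^2

base 3: 10 = 3^2 + 1; at 4: 4^2 + 1 = 17; next = 16
base 4: 16 = 4^2; at 5: 5^2 = 25; next = 24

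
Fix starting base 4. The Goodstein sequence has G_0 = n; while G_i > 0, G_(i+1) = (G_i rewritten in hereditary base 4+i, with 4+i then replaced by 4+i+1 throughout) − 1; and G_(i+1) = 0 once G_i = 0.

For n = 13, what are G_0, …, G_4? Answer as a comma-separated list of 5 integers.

G_0=13  [base 4] 3·4 + 1  →[4↦5]→  3·5 + 1 = 16  −1 ⇒ G_1=15
G_1=15  [base 5] 3·5  →[5↦6]→  3·6 = 18  −1 ⇒ G_2=17
G_2=17  [base 6] 2·6 + 5  →[6↦7]→  2·7 + 5 = 19  −1 ⇒ G_3=18
G_3=18  [base 7] 2·7 + 4  →[7↦8]→  2·8 + 4 = 20  −1 ⇒ G_4=19

13, 15, 17, 18, 19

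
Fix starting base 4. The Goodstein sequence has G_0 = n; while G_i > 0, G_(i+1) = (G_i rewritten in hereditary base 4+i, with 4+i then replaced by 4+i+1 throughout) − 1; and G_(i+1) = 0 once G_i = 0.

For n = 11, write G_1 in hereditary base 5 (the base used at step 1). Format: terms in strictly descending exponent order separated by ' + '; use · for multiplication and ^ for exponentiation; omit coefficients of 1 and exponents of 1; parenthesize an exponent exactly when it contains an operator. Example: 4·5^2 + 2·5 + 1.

2·5 + 2

i=0: 11 = 2·4 + 3 (b=4); 4→5: 2·5 + 3 = 13; 13−1 = 12
i=1: 12 = 2·5 + 2 (b=5); 5→6: 2·6 + 2 = 14; 14−1 = 13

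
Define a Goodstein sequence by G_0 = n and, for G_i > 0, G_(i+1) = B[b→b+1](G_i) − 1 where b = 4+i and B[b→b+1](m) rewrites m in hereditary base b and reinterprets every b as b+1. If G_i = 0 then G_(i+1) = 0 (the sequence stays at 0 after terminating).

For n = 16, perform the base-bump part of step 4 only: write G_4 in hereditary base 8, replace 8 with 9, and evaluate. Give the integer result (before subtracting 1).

G_0 = 16. HB_4(16) = 4^2. Bump = 25. G_1 = 24.
G_1 = 24. HB_5(24) = 4·5 + 4. Bump = 28. G_2 = 27.
G_2 = 27. HB_6(27) = 4·6 + 3. Bump = 31. G_3 = 30.
G_3 = 30. HB_7(30) = 4·7 + 2. Bump = 34. G_4 = 33.
G_4 = 33. HB_8(33) = 4·8 + 1. Bump = 37. G_5 = 36.

37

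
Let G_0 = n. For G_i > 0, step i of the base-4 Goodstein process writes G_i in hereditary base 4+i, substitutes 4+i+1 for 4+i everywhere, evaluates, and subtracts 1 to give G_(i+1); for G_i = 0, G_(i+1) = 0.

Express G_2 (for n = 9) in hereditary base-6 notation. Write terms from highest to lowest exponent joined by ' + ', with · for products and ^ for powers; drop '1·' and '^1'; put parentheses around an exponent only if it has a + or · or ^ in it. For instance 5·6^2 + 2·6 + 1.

G_0=9  [base 4] 2·4 + 1  →[4↦5]→  2·5 + 1 = 11  −1 ⇒ G_1=10
G_1=10  [base 5] 2·5  →[5↦6]→  2·6 = 12  −1 ⇒ G_2=11

6 + 5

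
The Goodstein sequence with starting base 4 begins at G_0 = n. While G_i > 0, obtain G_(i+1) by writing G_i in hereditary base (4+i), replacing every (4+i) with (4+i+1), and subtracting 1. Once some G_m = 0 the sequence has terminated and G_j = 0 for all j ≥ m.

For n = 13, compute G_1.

15

base 4: 13 = 3·4 + 1; at 5: 3·5 + 1 = 16; next = 15
base 5: 15 = 3·5; at 6: 3·6 = 18; next = 17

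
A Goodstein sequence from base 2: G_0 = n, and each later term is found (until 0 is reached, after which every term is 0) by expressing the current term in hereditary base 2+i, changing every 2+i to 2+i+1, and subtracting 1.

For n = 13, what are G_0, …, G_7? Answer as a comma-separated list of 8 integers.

13 —HB2→ 2^(2 + 1) + 2^2 + 1 —bump→ 3^(3 + 1) + 3^3 + 1 = 109 —(−1)→ 108
108 —HB3→ 3^(3 + 1) + 3^3 —bump→ 4^(4 + 1) + 4^4 = 1280 —(−1)→ 1279
1279 —HB4→ 4^(4 + 1) + 3·4^3 + 3·4^2 + 3·4 + 3 —bump→ 5^(5 + 1) + 3·5^3 + 3·5^2 + 3·5 + 3 = 16093 —(−1)→ 16092
16092 —HB5→ 5^(5 + 1) + 3·5^3 + 3·5^2 + 3·5 + 2 —bump→ 6^(6 + 1) + 3·6^3 + 3·6^2 + 3·6 + 2 = 280712 —(−1)→ 280711
280711 —HB6→ 6^(6 + 1) + 3·6^3 + 3·6^2 + 3·6 + 1 —bump→ 7^(7 + 1) + 3·7^3 + 3·7^2 + 3·7 + 1 = 5765999 —(−1)→ 5765998
5765998 —HB7→ 7^(7 + 1) + 3·7^3 + 3·7^2 + 3·7 —bump→ 8^(8 + 1) + 3·8^3 + 3·8^2 + 3·8 = 134219480 —(−1)→ 134219479
134219479 —HB8→ 8^(8 + 1) + 3·8^3 + 3·8^2 + 2·8 + 7 —bump→ 9^(9 + 1) + 3·9^3 + 3·9^2 + 2·9 + 7 = 3486786856 —(−1)→ 3486786855

13, 108, 1279, 16092, 280711, 5765998, 134219479, 3486786855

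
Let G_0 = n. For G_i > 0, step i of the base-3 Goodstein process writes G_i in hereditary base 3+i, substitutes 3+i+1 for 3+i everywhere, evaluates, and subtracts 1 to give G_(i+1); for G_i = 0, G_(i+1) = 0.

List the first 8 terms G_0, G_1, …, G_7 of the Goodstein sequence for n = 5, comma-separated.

5, 5, 5, 5, 4, 3, 2, 1

G_0 = 5. HB_3(5) = 3 + 2. Bump = 6. G_1 = 5.
G_1 = 5. HB_4(5) = 4 + 1. Bump = 6. G_2 = 5.
G_2 = 5. HB_5(5) = 5. Bump = 6. G_3 = 5.
G_3 = 5. HB_6(5) = 5. Bump = 5. G_4 = 4.
G_4 = 4. HB_7(4) = 4. Bump = 4. G_5 = 3.
G_5 = 3. HB_8(3) = 3. Bump = 3. G_6 = 2.
G_6 = 2. HB_9(2) = 2. Bump = 2. G_7 = 1.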